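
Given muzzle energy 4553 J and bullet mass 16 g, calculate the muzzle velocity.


v = sqrt(2*E/m) = sqrt(2*4553/0.016) = 754.4 m/s

754.4 m/s


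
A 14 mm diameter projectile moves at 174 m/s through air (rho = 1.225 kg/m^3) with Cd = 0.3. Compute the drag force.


A = pi*(d/2)^2 = pi*(14/2000)^2 = 1.53938e-04 m^2
Fd = 0.5*Cd*rho*A*v^2 = 0.5*0.3*1.225*1.53938e-04*174^2 = 0.8564 N

0.8564 N


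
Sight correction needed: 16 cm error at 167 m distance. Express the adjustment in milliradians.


1 mrad subtends 1 cm per 10 m of range, so adj = error_cm / (dist_m / 10) = 16 / (167/10) = 0.9581 mrad

0.9581 mrad


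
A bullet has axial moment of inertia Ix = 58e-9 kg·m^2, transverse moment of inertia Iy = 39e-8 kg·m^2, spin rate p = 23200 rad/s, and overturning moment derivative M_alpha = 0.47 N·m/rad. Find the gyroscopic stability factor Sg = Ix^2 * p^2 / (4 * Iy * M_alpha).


Sg = Ix^2 * p^2 / (4 * Iy * M_alpha) = (58e-9)^2 * 23200^2 / (4 * 39e-8 * 0.47) = 2.47

2.47


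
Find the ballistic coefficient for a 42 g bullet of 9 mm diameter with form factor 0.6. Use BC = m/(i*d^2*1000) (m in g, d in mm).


BC = m/(i*d^2*1000) = 42/(0.6 * 9^2 * 1000) = 0.0008642

0.0008642


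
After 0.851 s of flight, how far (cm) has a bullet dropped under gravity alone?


drop = 0.5*g*t^2 = 0.5*9.81*0.851^2 = 3.55221 m ≈ 355.2 cm

355.2 cm


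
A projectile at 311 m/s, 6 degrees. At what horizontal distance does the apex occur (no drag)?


R = v0^2*sin(2*theta)/g = 311^2*sin(2*6°)/9.81 = 2049.89 m
apex_dist = R/2 = 2049.89/2 = 1025 m

1025 m


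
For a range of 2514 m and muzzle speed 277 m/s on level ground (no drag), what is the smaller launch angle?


sin(2*theta) = R*g/v0^2 = 2514*9.81/277^2 = 0.321421, theta = arcsin(0.321421)/2 = 9.374°

9.374 degrees


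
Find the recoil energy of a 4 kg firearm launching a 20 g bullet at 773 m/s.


v_r = m_p*v_p/m_gun = 0.02*773/4 = 3.865 m/s, E_r = 0.5*m_gun*v_r^2 = 0.5*4*3.865^2 = 29.88 J

29.88 J


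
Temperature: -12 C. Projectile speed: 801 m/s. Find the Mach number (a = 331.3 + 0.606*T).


a = 331.3 + 0.606*(-12) = 324.028 m/s
M = v/a = 801/324.028 = 2.472

2.472


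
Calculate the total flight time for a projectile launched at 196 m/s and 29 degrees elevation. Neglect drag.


T = 2*v0*sin(theta)/g = 2*196*sin(29°)/9.81 = 19.37 s

19.37 s


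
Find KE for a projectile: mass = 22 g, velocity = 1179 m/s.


E = 0.5*m*v^2 = 0.5*0.022*1179^2 = 15290 J

15290 J


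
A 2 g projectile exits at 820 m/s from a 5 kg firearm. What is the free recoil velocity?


v_recoil = m_p * v_p / m_gun = 0.002 * 820 / 5 = 0.328 m/s

0.328 m/s


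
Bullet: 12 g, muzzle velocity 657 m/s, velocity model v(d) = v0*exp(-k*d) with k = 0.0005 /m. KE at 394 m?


v = v0*exp(-k*d) = 657*exp(-0.0005*394) = 539.522 m/s
E = 0.5*m*v^2 = 0.5*0.012*539.522^2 = 1747 J

1747 J


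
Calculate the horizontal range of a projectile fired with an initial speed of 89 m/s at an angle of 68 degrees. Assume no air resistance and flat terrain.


R = v0^2 * sin(2*theta) / g = 89^2 * sin(2*68°) / 9.81 = 560.9 m

560.9 m


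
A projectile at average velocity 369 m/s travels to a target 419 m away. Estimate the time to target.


t = d/v = 419/369 = 1.136 s

1.136 s


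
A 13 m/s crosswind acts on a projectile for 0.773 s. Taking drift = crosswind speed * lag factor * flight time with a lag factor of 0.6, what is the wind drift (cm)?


drift = v_wind * lag * t = 13 * 0.6 * 0.773 = 6.0294 m ≈ 602.9 cm

602.9 cm


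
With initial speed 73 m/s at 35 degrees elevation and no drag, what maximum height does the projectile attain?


H = (v0*sin(theta))^2 / (2g) = (73*sin(35°))^2 / (2*9.81) = 89.36 m

89.36 m


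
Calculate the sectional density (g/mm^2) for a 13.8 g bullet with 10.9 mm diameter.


SD = m/d^2 = 13.8/10.9^2 = 0.1162 g/mm^2

0.1162 g/mm^2


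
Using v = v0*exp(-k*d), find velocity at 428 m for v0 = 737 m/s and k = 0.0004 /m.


v = v0*exp(-k*d) = 737*exp(-0.0004*428) = 621 m/s

621 m/s


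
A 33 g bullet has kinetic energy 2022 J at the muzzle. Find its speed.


v = sqrt(2*E/m) = sqrt(2*2022/0.033) = 350.1 m/s

350.1 m/s


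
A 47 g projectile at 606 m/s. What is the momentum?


p = m*v = 0.047*606 = 28.48 kg·m/s

28.48 kg·m/s


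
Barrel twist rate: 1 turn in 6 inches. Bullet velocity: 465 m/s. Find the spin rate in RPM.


twist_m = 6*0.0254 = 0.1524 m
spin = v/twist = 465/0.1524 = 3051.181 rev/s
RPM = spin*60 = 3051.181*60 ≈ 183071 RPM

183071 RPM


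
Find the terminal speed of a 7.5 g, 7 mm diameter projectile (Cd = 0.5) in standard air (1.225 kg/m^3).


A = pi*(d/2)^2 = pi*(7/2000)^2 = 3.84845e-05 m^2
vt = sqrt(2mg/(Cd*rho*A)) = sqrt(2*0.0075*9.81/(0.5 * 1.225 * 3.84845e-05)) = 79.01 m/s

79.01 m/s


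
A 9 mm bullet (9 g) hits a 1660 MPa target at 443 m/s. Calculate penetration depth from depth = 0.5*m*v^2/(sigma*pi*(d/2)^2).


A = pi*(d/2)^2 = pi*(9/2)^2 = 63.6173 mm^2
E = 0.5*m*v^2 = 0.5*0.009*443^2 = 883.12 J
depth = E/(sigma*A) = 883.12 J / (1660 MPa * 63.6173 mm^2) = 883.12/(1660 * 63.6173) m = 0.00836252 m ≈ 8.363 mm

8.363 mm


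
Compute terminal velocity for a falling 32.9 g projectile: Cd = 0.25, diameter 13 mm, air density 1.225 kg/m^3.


A = pi*(d/2)^2 = pi*(13/2000)^2 = 1.32732e-04 m^2
vt = sqrt(2mg/(Cd*rho*A)) = sqrt(2*0.0329*9.81/(0.25 * 1.225 * 1.32732e-04)) = 126 m/s

126 m/s


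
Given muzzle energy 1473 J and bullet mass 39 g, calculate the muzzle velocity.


v = sqrt(2*E/m) = sqrt(2*1473/0.039) = 274.8 m/s

274.8 m/s


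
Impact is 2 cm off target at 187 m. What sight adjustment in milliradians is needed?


1 mrad subtends 1 cm per 10 m of range, so adj = error_cm / (dist_m / 10) = 2 / (187/10) = 0.107 mrad

0.107 mrad


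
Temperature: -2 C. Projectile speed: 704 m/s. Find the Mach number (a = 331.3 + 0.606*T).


a = 331.3 + 0.606*(-2) = 330.088 m/s
M = v/a = 704/330.088 = 2.133

2.133


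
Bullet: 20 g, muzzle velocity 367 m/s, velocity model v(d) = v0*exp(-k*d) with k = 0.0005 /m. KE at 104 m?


v = v0*exp(-k*d) = 367*exp(-0.0005*104) = 348.404 m/s
E = 0.5*m*v^2 = 0.5*0.02*348.404^2 = 1214 J

1214 J


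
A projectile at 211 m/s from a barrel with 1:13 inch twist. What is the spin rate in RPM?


twist_m = 13*0.0254 = 0.3302 m
spin = v/twist = 211/0.3302 = 639.0067 rev/s
RPM = spin*60 = 639.0067*60 ≈ 38340 RPM

38340 RPM


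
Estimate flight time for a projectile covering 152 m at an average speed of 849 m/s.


t = d/v = 152/849 = 0.179 s

0.179 s


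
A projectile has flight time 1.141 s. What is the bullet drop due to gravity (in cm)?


drop = 0.5*g*t^2 = 0.5*9.81*1.141^2 = 6.38573 m ≈ 638.6 cm

638.6 cm


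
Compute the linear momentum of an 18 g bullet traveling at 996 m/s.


p = m*v = 0.018*996 = 17.93 kg·m/s

17.93 kg·m/s


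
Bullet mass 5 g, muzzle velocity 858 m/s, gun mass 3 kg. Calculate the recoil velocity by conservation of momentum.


v_recoil = m_p * v_p / m_gun = 0.005 * 858 / 3 = 1.43 m/s

1.43 m/s


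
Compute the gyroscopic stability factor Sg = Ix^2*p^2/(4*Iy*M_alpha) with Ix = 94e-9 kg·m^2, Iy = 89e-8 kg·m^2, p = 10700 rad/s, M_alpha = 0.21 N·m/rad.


Sg = Ix^2 * p^2 / (4 * Iy * M_alpha) = (94e-9)^2 * 10700^2 / (4 * 89e-8 * 0.21) = 1.353

1.353


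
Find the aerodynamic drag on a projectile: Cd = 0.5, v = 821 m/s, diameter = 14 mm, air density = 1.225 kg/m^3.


A = pi*(d/2)^2 = pi*(14/2000)^2 = 1.53938e-04 m^2
Fd = 0.5*Cd*rho*A*v^2 = 0.5*0.5*1.225*1.53938e-04*821^2 = 31.78 N

31.78 N


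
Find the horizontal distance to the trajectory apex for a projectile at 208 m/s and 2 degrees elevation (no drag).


R = v0^2*sin(2*theta)/g = 208^2*sin(2*2°)/9.81 = 307.64 m
apex_dist = R/2 = 307.64/2 = 153.8 m

153.8 m


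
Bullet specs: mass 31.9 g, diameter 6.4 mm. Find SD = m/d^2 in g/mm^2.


SD = m/d^2 = 31.9/6.4^2 = 0.7788 g/mm^2

0.7788 g/mm^2


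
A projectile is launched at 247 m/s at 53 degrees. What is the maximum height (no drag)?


H = (v0*sin(theta))^2 / (2g) = (247*sin(53°))^2 / (2*9.81) = 1983 m

1983 m


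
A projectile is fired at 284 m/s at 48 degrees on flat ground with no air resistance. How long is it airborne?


T = 2*v0*sin(theta)/g = 2*284*sin(48°)/9.81 = 43.03 s

43.03 s


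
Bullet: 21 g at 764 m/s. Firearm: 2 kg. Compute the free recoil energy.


v_r = m_p*v_p/m_gun = 0.021*764/2 = 8.022 m/s, E_r = 0.5*m_gun*v_r^2 = 0.5*2*8.022^2 = 64.35 J

64.35 J


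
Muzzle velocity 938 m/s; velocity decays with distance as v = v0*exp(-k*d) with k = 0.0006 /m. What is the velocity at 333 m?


v = v0*exp(-k*d) = 938*exp(-0.0006*333) = 768.1 m/s

768.1 m/s


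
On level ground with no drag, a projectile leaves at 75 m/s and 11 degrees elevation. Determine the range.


R = v0^2 * sin(2*theta) / g = 75^2 * sin(2*11°) / 9.81 = 214.8 m

214.8 m


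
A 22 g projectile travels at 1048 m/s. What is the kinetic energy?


E = 0.5*m*v^2 = 0.5*0.022*1048^2 = 12081 J

12081 J


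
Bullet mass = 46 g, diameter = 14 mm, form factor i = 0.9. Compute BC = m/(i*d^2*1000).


BC = m/(i*d^2*1000) = 46/(0.9 * 14^2 * 1000) = 0.0002608

0.0002608


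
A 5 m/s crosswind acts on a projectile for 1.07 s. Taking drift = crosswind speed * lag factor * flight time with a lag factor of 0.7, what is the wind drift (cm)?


drift = v_wind * lag * t = 5 * 0.7 * 1.07 = 3.745 m ≈ 374.5 cm

374.5 cm


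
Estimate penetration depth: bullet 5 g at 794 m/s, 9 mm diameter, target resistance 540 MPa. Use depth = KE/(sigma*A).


A = pi*(d/2)^2 = pi*(9/2)^2 = 63.6173 mm^2
E = 0.5*m*v^2 = 0.5*0.005*794^2 = 1576.09 J
depth = E/(sigma*A) = 1576.09 J / (540 MPa * 63.6173 mm^2) = 1576.09/(540 * 63.6173) m = 0.0458788 m ≈ 45.88 mm

45.88 mm


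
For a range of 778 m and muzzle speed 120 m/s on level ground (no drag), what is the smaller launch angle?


sin(2*theta) = R*g/v0^2 = 778*9.81/120^2 = 0.530012, theta = arcsin(0.530012)/2 = 16°

16 degrees


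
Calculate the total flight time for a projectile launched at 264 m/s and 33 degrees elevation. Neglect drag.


T = 2*v0*sin(theta)/g = 2*264*sin(33°)/9.81 = 29.31 s

29.31 s


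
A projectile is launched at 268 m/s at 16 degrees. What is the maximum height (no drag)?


H = (v0*sin(theta))^2 / (2g) = (268*sin(16°))^2 / (2*9.81) = 278.1 m

278.1 m


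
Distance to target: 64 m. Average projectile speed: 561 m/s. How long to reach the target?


t = d/v = 64/561 = 0.1141 s

0.1141 s


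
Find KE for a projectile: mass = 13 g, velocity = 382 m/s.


E = 0.5*m*v^2 = 0.5*0.013*382^2 = 948.5 J

948.5 J


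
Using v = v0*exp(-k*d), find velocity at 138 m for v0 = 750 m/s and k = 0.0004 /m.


v = v0*exp(-k*d) = 750*exp(-0.0004*138) = 709.7 m/s

709.7 m/s


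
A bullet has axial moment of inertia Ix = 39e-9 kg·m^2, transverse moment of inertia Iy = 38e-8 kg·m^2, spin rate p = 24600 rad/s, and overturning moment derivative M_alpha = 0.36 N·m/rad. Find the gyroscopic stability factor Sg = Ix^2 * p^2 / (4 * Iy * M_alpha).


Sg = Ix^2 * p^2 / (4 * Iy * M_alpha) = (39e-9)^2 * 24600^2 / (4 * 38e-8 * 0.36) = 1.682

1.682


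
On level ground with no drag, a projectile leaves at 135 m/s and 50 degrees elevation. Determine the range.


R = v0^2 * sin(2*theta) / g = 135^2 * sin(2*50°) / 9.81 = 1830 m

1830 m


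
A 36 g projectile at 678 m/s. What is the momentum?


p = m*v = 0.036*678 = 24.41 kg·m/s

24.41 kg·m/s


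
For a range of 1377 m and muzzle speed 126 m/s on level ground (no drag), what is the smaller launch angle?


sin(2*theta) = R*g/v0^2 = 1377*9.81/126^2 = 0.850867, theta = arcsin(0.850867)/2 = 29.15°

29.15 degrees


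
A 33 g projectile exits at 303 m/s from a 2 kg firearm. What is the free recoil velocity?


v_recoil = m_p * v_p / m_gun = 0.033 * 303 / 2 = 5 m/s

5 m/s


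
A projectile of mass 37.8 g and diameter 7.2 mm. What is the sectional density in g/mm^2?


SD = m/d^2 = 37.8/7.2^2 = 0.7292 g/mm^2

0.7292 g/mm^2


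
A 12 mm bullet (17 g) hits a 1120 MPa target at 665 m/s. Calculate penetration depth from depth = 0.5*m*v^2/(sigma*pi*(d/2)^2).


A = pi*(d/2)^2 = pi*(12/2)^2 = 113.097 mm^2
E = 0.5*m*v^2 = 0.5*0.017*665^2 = 3758.91 J
depth = E/(sigma*A) = 3758.91 J / (1120 MPa * 113.097 mm^2) = 3758.91/(1120 * 113.097) m = 0.0296751 m ≈ 29.68 mm

29.68 mm


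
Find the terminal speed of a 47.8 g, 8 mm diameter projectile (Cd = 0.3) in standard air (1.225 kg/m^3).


A = pi*(d/2)^2 = pi*(8/2000)^2 = 5.02655e-05 m^2
vt = sqrt(2mg/(Cd*rho*A)) = sqrt(2*0.0478*9.81/(0.3 * 1.225 * 5.02655e-05)) = 225.3 m/s

225.3 m/s


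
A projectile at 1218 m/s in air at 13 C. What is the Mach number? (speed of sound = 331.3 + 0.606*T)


a = 331.3 + 0.606*(13) = 339.178 m/s
M = v/a = 1218/339.178 = 3.591

3.591


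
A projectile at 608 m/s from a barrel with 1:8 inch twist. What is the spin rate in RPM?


twist_m = 8*0.0254 = 0.2032 m
spin = v/twist = 608/0.2032 = 2992.126 rev/s
RPM = spin*60 = 2992.126*60 ≈ 179528 RPM

179528 RPM


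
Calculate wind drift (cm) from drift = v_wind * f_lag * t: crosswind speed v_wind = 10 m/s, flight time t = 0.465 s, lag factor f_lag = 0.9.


drift = v_wind * lag * t = 10 * 0.9 * 0.465 = 4.185 m ≈ 418.5 cm

418.5 cm


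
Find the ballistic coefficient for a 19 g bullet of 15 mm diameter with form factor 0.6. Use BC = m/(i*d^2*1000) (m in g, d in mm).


BC = m/(i*d^2*1000) = 19/(0.6 * 15^2 * 1000) = 0.0001407

0.0001407


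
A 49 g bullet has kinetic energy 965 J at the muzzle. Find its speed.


v = sqrt(2*E/m) = sqrt(2*965/0.049) = 198.5 m/s

198.5 m/s


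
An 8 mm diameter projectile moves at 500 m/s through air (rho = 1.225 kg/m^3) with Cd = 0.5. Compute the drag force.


A = pi*(d/2)^2 = pi*(8/2000)^2 = 5.02655e-05 m^2
Fd = 0.5*Cd*rho*A*v^2 = 0.5*0.5*1.225*5.02655e-05*500^2 = 3.848 N

3.848 N


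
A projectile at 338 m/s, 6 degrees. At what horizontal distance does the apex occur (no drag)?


R = v0^2*sin(2*theta)/g = 338^2*sin(2*6°)/9.81 = 2421.27 m
apex_dist = R/2 = 2421.27/2 = 1211 m

1211 m


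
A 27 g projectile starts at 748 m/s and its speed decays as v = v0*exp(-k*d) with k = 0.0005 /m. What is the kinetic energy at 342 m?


v = v0*exp(-k*d) = 748*exp(-0.0005*342) = 630.431 m/s
E = 0.5*m*v^2 = 0.5*0.027*630.431^2 = 5365 J

5365 J


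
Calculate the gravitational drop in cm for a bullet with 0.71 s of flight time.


drop = 0.5*g*t^2 = 0.5*9.81*0.71^2 = 2.47261 m ≈ 247.3 cm

247.3 cm


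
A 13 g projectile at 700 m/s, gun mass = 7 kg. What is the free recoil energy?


v_r = m_p*v_p/m_gun = 0.013*700/7 = 1.3 m/s, E_r = 0.5*m_gun*v_r^2 = 0.5*7*1.3^2 = 5.915 J

5.915 J


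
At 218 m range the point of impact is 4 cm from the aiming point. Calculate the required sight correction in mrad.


1 mrad subtends 1 cm per 10 m of range, so adj = error_cm / (dist_m / 10) = 4 / (218/10) = 0.1835 mrad

0.1835 mrad


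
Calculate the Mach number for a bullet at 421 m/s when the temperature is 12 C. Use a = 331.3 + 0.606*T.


a = 331.3 + 0.606*(12) = 338.572 m/s
M = v/a = 421/338.572 = 1.243

1.243


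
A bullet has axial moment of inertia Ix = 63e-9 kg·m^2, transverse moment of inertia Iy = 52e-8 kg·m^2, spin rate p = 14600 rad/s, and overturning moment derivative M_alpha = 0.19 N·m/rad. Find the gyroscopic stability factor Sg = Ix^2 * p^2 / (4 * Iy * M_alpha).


Sg = Ix^2 * p^2 / (4 * Iy * M_alpha) = (63e-9)^2 * 14600^2 / (4 * 52e-8 * 0.19) = 2.141

2.141


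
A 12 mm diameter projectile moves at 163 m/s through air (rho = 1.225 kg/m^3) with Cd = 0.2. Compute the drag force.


A = pi*(d/2)^2 = pi*(12/2000)^2 = 1.13097e-04 m^2
Fd = 0.5*Cd*rho*A*v^2 = 0.5*0.2*1.225*1.13097e-04*163^2 = 0.3681 N

0.3681 N


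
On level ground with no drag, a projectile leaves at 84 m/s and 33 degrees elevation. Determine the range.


R = v0^2 * sin(2*theta) / g = 84^2 * sin(2*33°) / 9.81 = 657.1 m

657.1 m


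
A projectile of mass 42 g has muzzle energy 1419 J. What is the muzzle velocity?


v = sqrt(2*E/m) = sqrt(2*1419/0.042) = 259.9 m/s

259.9 m/s


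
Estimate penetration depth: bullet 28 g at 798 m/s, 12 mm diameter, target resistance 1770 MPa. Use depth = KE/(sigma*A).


A = pi*(d/2)^2 = pi*(12/2)^2 = 113.097 mm^2
E = 0.5*m*v^2 = 0.5*0.028*798^2 = 8915.26 J
depth = E/(sigma*A) = 8915.26 J / (1770 MPa * 113.097 mm^2) = 8915.26/(1770 * 113.097) m = 0.0445357 m ≈ 44.54 mm

44.54 mm


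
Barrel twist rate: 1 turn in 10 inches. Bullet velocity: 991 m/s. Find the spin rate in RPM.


twist_m = 10*0.0254 = 0.254 m
spin = v/twist = 991/0.254 = 3901.575 rev/s
RPM = spin*60 = 3901.575*60 ≈ 234094 RPM

234094 RPM


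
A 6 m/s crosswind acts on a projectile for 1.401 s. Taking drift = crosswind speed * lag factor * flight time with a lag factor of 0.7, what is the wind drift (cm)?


drift = v_wind * lag * t = 6 * 0.7 * 1.401 = 5.8842 m ≈ 588.4 cm

588.4 cm


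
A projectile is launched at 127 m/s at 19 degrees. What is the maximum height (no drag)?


H = (v0*sin(theta))^2 / (2g) = (127*sin(19°))^2 / (2*9.81) = 87.13 m

87.13 m


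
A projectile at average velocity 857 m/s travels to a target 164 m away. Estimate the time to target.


t = d/v = 164/857 = 0.1914 s

0.1914 s


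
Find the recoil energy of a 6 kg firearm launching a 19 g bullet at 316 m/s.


v_r = m_p*v_p/m_gun = 0.019*316/6 = 1.00067 m/s, E_r = 0.5*m_gun*v_r^2 = 0.5*6*1.00067^2 = 3.004 J

3.004 J


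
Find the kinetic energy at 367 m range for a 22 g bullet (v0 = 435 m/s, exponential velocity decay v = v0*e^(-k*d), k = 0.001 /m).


v = v0*exp(-k*d) = 435*exp(-0.001*367) = 301.372 m/s
E = 0.5*m*v^2 = 0.5*0.022*301.372^2 = 999.1 J

999.1 J


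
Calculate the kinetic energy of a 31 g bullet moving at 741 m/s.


E = 0.5*m*v^2 = 0.5*0.031*741^2 = 8511 J

8511 J


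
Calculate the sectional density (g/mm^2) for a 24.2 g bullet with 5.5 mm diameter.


SD = m/d^2 = 24.2/5.5^2 = 0.8 g/mm^2

0.8 g/mm^2


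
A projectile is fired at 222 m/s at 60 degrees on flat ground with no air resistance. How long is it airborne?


T = 2*v0*sin(theta)/g = 2*222*sin(60°)/9.81 = 39.2 s

39.2 s


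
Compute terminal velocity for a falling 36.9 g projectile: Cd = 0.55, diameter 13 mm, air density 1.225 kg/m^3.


A = pi*(d/2)^2 = pi*(13/2000)^2 = 1.32732e-04 m^2
vt = sqrt(2mg/(Cd*rho*A)) = sqrt(2*0.0369*9.81/(0.55 * 1.225 * 1.32732e-04)) = 89.98 m/s

89.98 m/s


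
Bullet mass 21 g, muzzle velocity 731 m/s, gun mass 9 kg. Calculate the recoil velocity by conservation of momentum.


v_recoil = m_p * v_p / m_gun = 0.021 * 731 / 9 = 1.706 m/s

1.706 m/s


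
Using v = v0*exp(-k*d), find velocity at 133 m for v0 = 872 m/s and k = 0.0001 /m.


v = v0*exp(-k*d) = 872*exp(-0.0001*133) = 860.5 m/s

860.5 m/s


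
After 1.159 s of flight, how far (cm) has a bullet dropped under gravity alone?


drop = 0.5*g*t^2 = 0.5*9.81*1.159^2 = 6.58879 m ≈ 658.9 cm

658.9 cm


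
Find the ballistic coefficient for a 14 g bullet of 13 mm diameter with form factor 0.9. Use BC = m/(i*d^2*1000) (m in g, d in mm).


BC = m/(i*d^2*1000) = 14/(0.9 * 13^2 * 1000) = 9.204e-05

9.204e-05


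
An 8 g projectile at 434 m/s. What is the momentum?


p = m*v = 0.008*434 = 3.472 kg·m/s

3.472 kg·m/s


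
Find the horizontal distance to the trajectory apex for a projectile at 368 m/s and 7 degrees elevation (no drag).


R = v0^2*sin(2*theta)/g = 368^2*sin(2*7°)/9.81 = 3339.66 m
apex_dist = R/2 = 3339.66/2 = 1670 m

1670 m


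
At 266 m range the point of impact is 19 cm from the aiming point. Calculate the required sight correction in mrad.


1 mrad subtends 1 cm per 10 m of range, so adj = error_cm / (dist_m / 10) = 19 / (266/10) = 0.7143 mrad

0.7143 mrad


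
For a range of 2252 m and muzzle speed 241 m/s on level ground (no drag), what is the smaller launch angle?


sin(2*theta) = R*g/v0^2 = 2252*9.81/241^2 = 0.380367, theta = arcsin(0.380367)/2 = 11.18°

11.18 degrees


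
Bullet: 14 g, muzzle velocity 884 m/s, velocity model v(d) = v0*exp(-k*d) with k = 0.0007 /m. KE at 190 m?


v = v0*exp(-k*d) = 884*exp(-0.0007*190) = 773.911 m/s
E = 0.5*m*v^2 = 0.5*0.014*773.911^2 = 4193 J

4193 J


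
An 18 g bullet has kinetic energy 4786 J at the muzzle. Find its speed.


v = sqrt(2*E/m) = sqrt(2*4786/0.018) = 729.2 m/s

729.2 m/s


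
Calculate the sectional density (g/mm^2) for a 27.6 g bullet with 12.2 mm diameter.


SD = m/d^2 = 27.6/12.2^2 = 0.1854 g/mm^2

0.1854 g/mm^2


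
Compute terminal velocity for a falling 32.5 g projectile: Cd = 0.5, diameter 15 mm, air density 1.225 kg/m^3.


A = pi*(d/2)^2 = pi*(15/2000)^2 = 1.76715e-04 m^2
vt = sqrt(2mg/(Cd*rho*A)) = sqrt(2*0.0325*9.81/(0.5 * 1.225 * 1.76715e-04)) = 76.75 m/s

76.75 m/s


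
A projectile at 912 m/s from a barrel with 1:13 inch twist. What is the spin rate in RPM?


twist_m = 13*0.0254 = 0.3302 m
spin = v/twist = 912/0.3302 = 2761.962 rev/s
RPM = spin*60 = 2761.962*60 ≈ 165718 RPM

165718 RPM


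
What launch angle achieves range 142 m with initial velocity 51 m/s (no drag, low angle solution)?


sin(2*theta) = R*g/v0^2 = 142*9.81/51^2 = 0.535571, theta = arcsin(0.535571)/2 = 16.19°

16.19 degrees


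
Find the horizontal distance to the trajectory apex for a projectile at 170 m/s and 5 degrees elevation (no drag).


R = v0^2*sin(2*theta)/g = 170^2*sin(2*5°)/9.81 = 511.563 m
apex_dist = R/2 = 511.563/2 = 255.8 m

255.8 m


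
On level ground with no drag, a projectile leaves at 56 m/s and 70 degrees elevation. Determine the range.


R = v0^2 * sin(2*theta) / g = 56^2 * sin(2*70°) / 9.81 = 205.5 m

205.5 m


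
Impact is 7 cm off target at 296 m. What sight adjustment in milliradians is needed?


1 mrad subtends 1 cm per 10 m of range, so adj = error_cm / (dist_m / 10) = 7 / (296/10) = 0.2365 mrad

0.2365 mrad


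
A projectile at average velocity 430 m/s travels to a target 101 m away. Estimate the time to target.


t = d/v = 101/430 = 0.2349 s

0.2349 s


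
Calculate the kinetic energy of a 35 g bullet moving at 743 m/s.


E = 0.5*m*v^2 = 0.5*0.035*743^2 = 9661 J

9661 J


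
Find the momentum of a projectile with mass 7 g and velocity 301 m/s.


p = m*v = 0.007*301 = 2.107 kg·m/s

2.107 kg·m/s


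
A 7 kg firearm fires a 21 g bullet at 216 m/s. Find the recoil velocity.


v_recoil = m_p * v_p / m_gun = 0.021 * 216 / 7 = 0.648 m/s

0.648 m/s


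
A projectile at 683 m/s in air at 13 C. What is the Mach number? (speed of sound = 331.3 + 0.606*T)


a = 331.3 + 0.606*(13) = 339.178 m/s
M = v/a = 683/339.178 = 2.014

2.014


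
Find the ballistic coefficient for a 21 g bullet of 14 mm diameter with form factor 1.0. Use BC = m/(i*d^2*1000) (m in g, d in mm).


BC = m/(i*d^2*1000) = 21/(1.0 * 14^2 * 1000) = 0.0001071

0.0001071


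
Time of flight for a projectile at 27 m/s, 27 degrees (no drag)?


T = 2*v0*sin(theta)/g = 2*27*sin(27°)/9.81 = 2.499 s

2.499 s


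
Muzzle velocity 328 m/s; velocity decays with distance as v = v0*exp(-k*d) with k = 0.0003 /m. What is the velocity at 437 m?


v = v0*exp(-k*d) = 328*exp(-0.0003*437) = 287.7 m/s

287.7 m/s


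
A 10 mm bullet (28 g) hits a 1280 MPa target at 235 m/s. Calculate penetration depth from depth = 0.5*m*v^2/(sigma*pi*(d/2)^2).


A = pi*(d/2)^2 = pi*(10/2)^2 = 78.5398 mm^2
E = 0.5*m*v^2 = 0.5*0.028*235^2 = 773.15 J
depth = E/(sigma*A) = 773.15 J / (1280 MPa * 78.5398 mm^2) = 773.15/(1280 * 78.5398) m = 0.00769067 m ≈ 7.691 mm

7.691 mm


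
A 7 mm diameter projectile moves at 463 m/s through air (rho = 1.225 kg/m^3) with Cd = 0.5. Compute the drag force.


A = pi*(d/2)^2 = pi*(7/2000)^2 = 3.84845e-05 m^2
Fd = 0.5*Cd*rho*A*v^2 = 0.5*0.5*1.225*3.84845e-05*463^2 = 2.527 N

2.527 N


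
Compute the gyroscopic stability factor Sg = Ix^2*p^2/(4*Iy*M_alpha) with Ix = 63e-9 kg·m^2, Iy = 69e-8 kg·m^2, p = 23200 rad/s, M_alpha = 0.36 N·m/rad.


Sg = Ix^2 * p^2 / (4 * Iy * M_alpha) = (63e-9)^2 * 23200^2 / (4 * 69e-8 * 0.36) = 2.15

2.15


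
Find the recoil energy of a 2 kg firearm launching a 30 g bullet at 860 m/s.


v_r = m_p*v_p/m_gun = 0.03*860/2 = 12.9 m/s, E_r = 0.5*m_gun*v_r^2 = 0.5*2*12.9^2 = 166.4 J

166.4 J


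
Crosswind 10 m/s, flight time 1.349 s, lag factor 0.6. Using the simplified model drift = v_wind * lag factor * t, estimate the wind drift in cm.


drift = v_wind * lag * t = 10 * 0.6 * 1.349 = 8.094 m ≈ 809.4 cm

809.4 cm


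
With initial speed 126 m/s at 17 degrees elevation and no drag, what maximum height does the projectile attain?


H = (v0*sin(theta))^2 / (2g) = (126*sin(17°))^2 / (2*9.81) = 69.17 m

69.17 m


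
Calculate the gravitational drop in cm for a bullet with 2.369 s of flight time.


drop = 0.5*g*t^2 = 0.5*9.81*2.369^2 = 27.5276 m ≈ 2753 cm

2753 cm


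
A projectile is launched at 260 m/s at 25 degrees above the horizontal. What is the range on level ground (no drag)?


R = v0^2 * sin(2*theta) / g = 260^2 * sin(2*25°) / 9.81 = 5279 m

5279 m


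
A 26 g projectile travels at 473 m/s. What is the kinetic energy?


E = 0.5*m*v^2 = 0.5*0.026*473^2 = 2908 J

2908 J


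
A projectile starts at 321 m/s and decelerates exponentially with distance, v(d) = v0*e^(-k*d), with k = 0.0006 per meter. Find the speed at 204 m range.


v = v0*exp(-k*d) = 321*exp(-0.0006*204) = 284 m/s

284 m/s


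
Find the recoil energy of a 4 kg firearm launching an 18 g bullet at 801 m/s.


v_r = m_p*v_p/m_gun = 0.018*801/4 = 3.6045 m/s, E_r = 0.5*m_gun*v_r^2 = 0.5*4*3.6045^2 = 25.98 J

25.98 J


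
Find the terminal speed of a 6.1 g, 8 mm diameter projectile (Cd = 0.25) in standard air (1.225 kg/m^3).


A = pi*(d/2)^2 = pi*(8/2000)^2 = 5.02655e-05 m^2
vt = sqrt(2mg/(Cd*rho*A)) = sqrt(2*0.0061*9.81/(0.25 * 1.225 * 5.02655e-05)) = 88.17 m/s

88.17 m/s


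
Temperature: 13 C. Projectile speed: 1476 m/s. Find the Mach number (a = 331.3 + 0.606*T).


a = 331.3 + 0.606*(13) = 339.178 m/s
M = v/a = 1476/339.178 = 4.352

4.352


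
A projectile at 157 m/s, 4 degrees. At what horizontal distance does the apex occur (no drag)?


R = v0^2*sin(2*theta)/g = 157^2*sin(2*4°)/9.81 = 349.692 m
apex_dist = R/2 = 349.692/2 = 174.8 m

174.8 m


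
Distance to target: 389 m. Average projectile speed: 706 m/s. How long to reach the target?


t = d/v = 389/706 = 0.551 s

0.551 s


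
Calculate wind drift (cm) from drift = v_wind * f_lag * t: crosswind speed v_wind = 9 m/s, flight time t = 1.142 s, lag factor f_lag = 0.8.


drift = v_wind * lag * t = 9 * 0.8 * 1.142 = 8.2224 m ≈ 822.2 cm

822.2 cm


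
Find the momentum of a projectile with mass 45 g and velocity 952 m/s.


p = m*v = 0.045*952 = 42.84 kg·m/s

42.84 kg·m/s


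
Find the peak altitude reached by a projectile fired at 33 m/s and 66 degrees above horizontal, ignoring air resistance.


H = (v0*sin(theta))^2 / (2g) = (33*sin(66°))^2 / (2*9.81) = 46.32 m

46.32 m


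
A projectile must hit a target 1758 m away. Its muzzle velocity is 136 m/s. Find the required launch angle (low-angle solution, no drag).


sin(2*theta) = R*g/v0^2 = 1758*9.81/136^2 = 0.932417, theta = arcsin(0.932417)/2 = 34.41°

34.41 degrees


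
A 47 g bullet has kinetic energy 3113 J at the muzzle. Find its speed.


v = sqrt(2*E/m) = sqrt(2*3113/0.047) = 364 m/s

364 m/s


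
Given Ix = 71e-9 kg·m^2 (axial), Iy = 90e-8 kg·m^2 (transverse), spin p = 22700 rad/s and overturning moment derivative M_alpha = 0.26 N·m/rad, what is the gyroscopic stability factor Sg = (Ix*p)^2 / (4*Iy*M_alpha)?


Sg = Ix^2 * p^2 / (4 * Iy * M_alpha) = (71e-9)^2 * 22700^2 / (4 * 90e-8 * 0.26) = 2.775

2.775


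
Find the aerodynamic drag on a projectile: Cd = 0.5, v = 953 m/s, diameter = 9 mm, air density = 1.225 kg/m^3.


A = pi*(d/2)^2 = pi*(9/2000)^2 = 6.36173e-05 m^2
Fd = 0.5*Cd*rho*A*v^2 = 0.5*0.5*1.225*6.36173e-05*953^2 = 17.69 N

17.69 N


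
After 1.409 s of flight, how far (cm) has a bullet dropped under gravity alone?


drop = 0.5*g*t^2 = 0.5*9.81*1.409^2 = 9.7378 m ≈ 973.8 cm

973.8 cm


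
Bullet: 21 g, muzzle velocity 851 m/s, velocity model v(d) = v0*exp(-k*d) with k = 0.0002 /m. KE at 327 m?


v = v0*exp(-k*d) = 851*exp(-0.0002*327) = 797.125 m/s
E = 0.5*m*v^2 = 0.5*0.021*797.125^2 = 6672 J

6672 J


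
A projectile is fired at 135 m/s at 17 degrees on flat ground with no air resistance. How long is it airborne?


T = 2*v0*sin(theta)/g = 2*135*sin(17°)/9.81 = 8.047 s

8.047 s


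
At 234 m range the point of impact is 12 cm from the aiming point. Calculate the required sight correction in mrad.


1 mrad subtends 1 cm per 10 m of range, so adj = error_cm / (dist_m / 10) = 12 / (234/10) = 0.5128 mrad

0.5128 mrad


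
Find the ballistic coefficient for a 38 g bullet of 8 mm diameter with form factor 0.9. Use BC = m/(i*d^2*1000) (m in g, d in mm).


BC = m/(i*d^2*1000) = 38/(0.9 * 8^2 * 1000) = 0.0006597

0.0006597


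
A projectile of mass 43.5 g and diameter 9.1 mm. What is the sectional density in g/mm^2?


SD = m/d^2 = 43.5/9.1^2 = 0.5253 g/mm^2

0.5253 g/mm^2


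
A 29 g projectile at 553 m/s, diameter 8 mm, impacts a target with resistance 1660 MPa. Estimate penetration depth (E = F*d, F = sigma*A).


A = pi*(d/2)^2 = pi*(8/2)^2 = 50.2655 mm^2
E = 0.5*m*v^2 = 0.5*0.029*553^2 = 4434.23 J
depth = E/(sigma*A) = 4434.23 J / (1660 MPa * 50.2655 mm^2) = 4434.23/(1660 * 50.2655) m = 0.0531423 m ≈ 53.14 mm

53.14 mm


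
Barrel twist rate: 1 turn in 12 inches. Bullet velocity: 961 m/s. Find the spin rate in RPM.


twist_m = 12*0.0254 = 0.3048 m
spin = v/twist = 961/0.3048 = 3152.887 rev/s
RPM = spin*60 = 3152.887*60 ≈ 189173 RPM

189173 RPM


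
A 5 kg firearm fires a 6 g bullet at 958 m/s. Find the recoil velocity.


v_recoil = m_p * v_p / m_gun = 0.006 * 958 / 5 = 1.15 m/s

1.15 m/s


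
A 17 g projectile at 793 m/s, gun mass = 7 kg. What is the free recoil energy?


v_r = m_p*v_p/m_gun = 0.017*793/7 = 1.92586 m/s, E_r = 0.5*m_gun*v_r^2 = 0.5*7*1.92586^2 = 12.98 J

12.98 J


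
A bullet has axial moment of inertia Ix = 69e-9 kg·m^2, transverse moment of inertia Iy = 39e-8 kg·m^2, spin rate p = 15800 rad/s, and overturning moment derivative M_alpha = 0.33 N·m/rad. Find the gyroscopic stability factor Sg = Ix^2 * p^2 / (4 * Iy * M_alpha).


Sg = Ix^2 * p^2 / (4 * Iy * M_alpha) = (69e-9)^2 * 15800^2 / (4 * 39e-8 * 0.33) = 2.309

2.309


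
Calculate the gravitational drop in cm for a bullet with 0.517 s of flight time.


drop = 0.5*g*t^2 = 0.5*9.81*0.517^2 = 1.31105 m ≈ 131.1 cm

131.1 cm


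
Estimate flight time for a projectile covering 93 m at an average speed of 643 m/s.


t = d/v = 93/643 = 0.1446 s

0.1446 s


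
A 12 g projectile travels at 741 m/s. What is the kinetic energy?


E = 0.5*m*v^2 = 0.5*0.012*741^2 = 3294 J

3294 J


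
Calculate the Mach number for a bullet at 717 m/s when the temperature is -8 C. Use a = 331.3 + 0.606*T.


a = 331.3 + 0.606*(-8) = 326.452 m/s
M = v/a = 717/326.452 = 2.196

2.196


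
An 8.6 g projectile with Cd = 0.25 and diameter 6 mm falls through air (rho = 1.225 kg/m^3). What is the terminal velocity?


A = pi*(d/2)^2 = pi*(6/2000)^2 = 2.82743e-05 m^2
vt = sqrt(2mg/(Cd*rho*A)) = sqrt(2*0.0086*9.81/(0.25 * 1.225 * 2.82743e-05)) = 139.6 m/s

139.6 m/s


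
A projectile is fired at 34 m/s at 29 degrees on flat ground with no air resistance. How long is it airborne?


T = 2*v0*sin(theta)/g = 2*34*sin(29°)/9.81 = 3.361 s

3.361 s


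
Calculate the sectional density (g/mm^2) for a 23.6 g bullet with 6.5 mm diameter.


SD = m/d^2 = 23.6/6.5^2 = 0.5586 g/mm^2

0.5586 g/mm^2


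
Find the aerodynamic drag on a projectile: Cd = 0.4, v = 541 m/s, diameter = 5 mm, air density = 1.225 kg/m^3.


A = pi*(d/2)^2 = pi*(5/2000)^2 = 1.96350e-05 m^2
Fd = 0.5*Cd*rho*A*v^2 = 0.5*0.4*1.225*1.96350e-05*541^2 = 1.408 N

1.408 N


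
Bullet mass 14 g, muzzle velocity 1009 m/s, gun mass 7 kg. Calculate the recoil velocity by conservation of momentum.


v_recoil = m_p * v_p / m_gun = 0.014 * 1009 / 7 = 2.018 m/s

2.018 m/s


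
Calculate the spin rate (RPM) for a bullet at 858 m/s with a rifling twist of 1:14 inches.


twist_m = 14*0.0254 = 0.3556 m
spin = v/twist = 858/0.3556 = 2412.823 rev/s
RPM = spin*60 = 2412.823*60 ≈ 144769 RPM

144769 RPM


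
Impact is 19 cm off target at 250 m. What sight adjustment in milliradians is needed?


1 mrad subtends 1 cm per 10 m of range, so adj = error_cm / (dist_m / 10) = 19 / (250/10) = 0.76 mrad

0.76 mrad


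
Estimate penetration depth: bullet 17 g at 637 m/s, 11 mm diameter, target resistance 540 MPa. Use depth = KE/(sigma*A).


A = pi*(d/2)^2 = pi*(11/2)^2 = 95.0332 mm^2
E = 0.5*m*v^2 = 0.5*0.017*637^2 = 3449.04 J
depth = E/(sigma*A) = 3449.04 J / (540 MPa * 95.0332 mm^2) = 3449.04/(540 * 95.0332) m = 0.0672092 m ≈ 67.21 mm

67.21 mm


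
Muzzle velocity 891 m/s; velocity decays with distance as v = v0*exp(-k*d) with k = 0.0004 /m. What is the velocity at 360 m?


v = v0*exp(-k*d) = 891*exp(-0.0004*360) = 771.5 m/s

771.5 m/s


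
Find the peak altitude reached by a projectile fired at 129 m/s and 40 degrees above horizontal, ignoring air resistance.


H = (v0*sin(theta))^2 / (2g) = (129*sin(40°))^2 / (2*9.81) = 350.4 m

350.4 m


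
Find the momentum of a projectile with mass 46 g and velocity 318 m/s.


p = m*v = 0.046*318 = 14.63 kg·m/s

14.63 kg·m/s


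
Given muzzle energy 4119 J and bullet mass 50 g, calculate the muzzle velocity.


v = sqrt(2*E/m) = sqrt(2*4119/0.05) = 405.9 m/s

405.9 m/s


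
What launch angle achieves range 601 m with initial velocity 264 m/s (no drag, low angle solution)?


sin(2*theta) = R*g/v0^2 = 601*9.81/264^2 = 0.0845932, theta = arcsin(0.0845932)/2 = 2.426°

2.426 degrees


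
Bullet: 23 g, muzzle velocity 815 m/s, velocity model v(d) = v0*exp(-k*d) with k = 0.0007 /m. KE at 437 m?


v = v0*exp(-k*d) = 815*exp(-0.0007*437) = 600.215 m/s
E = 0.5*m*v^2 = 0.5*0.023*600.215^2 = 4143 J

4143 J


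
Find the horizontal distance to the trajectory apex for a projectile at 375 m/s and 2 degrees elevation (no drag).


R = v0^2*sin(2*theta)/g = 375^2*sin(2*2°)/9.81 = 999.949 m
apex_dist = R/2 = 999.949/2 = 500 m

500 m


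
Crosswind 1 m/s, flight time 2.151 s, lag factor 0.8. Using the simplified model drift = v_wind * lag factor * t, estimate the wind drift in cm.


drift = v_wind * lag * t = 1 * 0.8 * 2.151 = 1.7208 m ≈ 172.1 cm

172.1 cm


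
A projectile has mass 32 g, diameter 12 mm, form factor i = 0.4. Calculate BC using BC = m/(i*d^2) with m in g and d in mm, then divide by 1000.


BC = m/(i*d^2*1000) = 32/(0.4 * 12^2 * 1000) = 0.0005556

0.0005556


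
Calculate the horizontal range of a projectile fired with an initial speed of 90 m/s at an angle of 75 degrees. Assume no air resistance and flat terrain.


R = v0^2 * sin(2*theta) / g = 90^2 * sin(2*75°) / 9.81 = 412.8 m

412.8 m


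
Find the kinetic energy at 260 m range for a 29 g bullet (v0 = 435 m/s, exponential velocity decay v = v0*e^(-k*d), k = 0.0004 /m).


v = v0*exp(-k*d) = 435*exp(-0.0004*260) = 392.033 m/s
E = 0.5*m*v^2 = 0.5*0.029*392.033^2 = 2229 J

2229 J


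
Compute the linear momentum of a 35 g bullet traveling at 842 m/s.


p = m*v = 0.035*842 = 29.47 kg·m/s

29.47 kg·m/s


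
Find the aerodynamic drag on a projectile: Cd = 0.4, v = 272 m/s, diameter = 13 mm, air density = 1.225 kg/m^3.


A = pi*(d/2)^2 = pi*(13/2000)^2 = 1.32732e-04 m^2
Fd = 0.5*Cd*rho*A*v^2 = 0.5*0.4*1.225*1.32732e-04*272^2 = 2.406 N

2.406 N


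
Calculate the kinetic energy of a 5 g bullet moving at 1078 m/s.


E = 0.5*m*v^2 = 0.5*0.005*1078^2 = 2905 J

2905 J


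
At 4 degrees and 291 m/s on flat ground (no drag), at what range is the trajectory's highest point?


R = v0^2*sin(2*theta)/g = 291^2*sin(2*4°)/9.81 = 1201.36 m
apex_dist = R/2 = 1201.36/2 = 600.7 m

600.7 m


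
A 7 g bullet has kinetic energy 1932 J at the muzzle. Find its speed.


v = sqrt(2*E/m) = sqrt(2*1932/0.007) = 743 m/s

743 m/s


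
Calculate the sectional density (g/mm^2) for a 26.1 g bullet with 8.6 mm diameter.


SD = m/d^2 = 26.1/8.6^2 = 0.3529 g/mm^2

0.3529 g/mm^2


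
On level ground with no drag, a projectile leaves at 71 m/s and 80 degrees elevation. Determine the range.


R = v0^2 * sin(2*theta) / g = 71^2 * sin(2*80°) / 9.81 = 175.8 m

175.8 m


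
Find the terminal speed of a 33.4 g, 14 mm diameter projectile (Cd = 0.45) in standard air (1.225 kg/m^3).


A = pi*(d/2)^2 = pi*(14/2000)^2 = 1.53938e-04 m^2
vt = sqrt(2mg/(Cd*rho*A)) = sqrt(2*0.0334*9.81/(0.45 * 1.225 * 1.53938e-04)) = 87.88 m/s

87.88 m/s


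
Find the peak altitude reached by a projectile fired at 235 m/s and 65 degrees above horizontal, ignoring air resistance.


H = (v0*sin(theta))^2 / (2g) = (235*sin(65°))^2 / (2*9.81) = 2312 m

2312 m


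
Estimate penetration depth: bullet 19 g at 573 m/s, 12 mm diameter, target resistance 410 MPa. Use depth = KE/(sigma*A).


A = pi*(d/2)^2 = pi*(12/2)^2 = 113.097 mm^2
E = 0.5*m*v^2 = 0.5*0.019*573^2 = 3119.13 J
depth = E/(sigma*A) = 3119.13 J / (410 MPa * 113.097 mm^2) = 3119.13/(410 * 113.097) m = 0.0672662 m ≈ 67.27 mm

67.27 mm


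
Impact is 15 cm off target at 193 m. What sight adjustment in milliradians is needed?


1 mrad subtends 1 cm per 10 m of range, so adj = error_cm / (dist_m / 10) = 15 / (193/10) = 0.7772 mrad

0.7772 mrad


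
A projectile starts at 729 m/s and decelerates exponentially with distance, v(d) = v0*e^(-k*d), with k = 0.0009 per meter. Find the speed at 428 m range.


v = v0*exp(-k*d) = 729*exp(-0.0009*428) = 495.9 m/s

495.9 m/s


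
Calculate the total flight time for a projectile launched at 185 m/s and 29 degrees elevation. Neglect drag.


T = 2*v0*sin(theta)/g = 2*185*sin(29°)/9.81 = 18.29 s

18.29 s


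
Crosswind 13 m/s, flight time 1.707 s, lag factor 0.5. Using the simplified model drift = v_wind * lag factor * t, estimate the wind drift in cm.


drift = v_wind * lag * t = 13 * 0.5 * 1.707 = 11.0955 m ≈ 1110 cm

1110 cm


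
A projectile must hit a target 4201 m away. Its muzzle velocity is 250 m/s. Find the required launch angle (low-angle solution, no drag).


sin(2*theta) = R*g/v0^2 = 4201*9.81/250^2 = 0.659389, theta = arcsin(0.659389)/2 = 20.63°

20.63 degrees


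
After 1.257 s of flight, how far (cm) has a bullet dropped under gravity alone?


drop = 0.5*g*t^2 = 0.5*9.81*1.257^2 = 7.75014 m ≈ 775 cm

775 cm


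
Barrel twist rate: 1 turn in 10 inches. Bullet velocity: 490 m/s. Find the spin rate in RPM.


twist_m = 10*0.0254 = 0.254 m
spin = v/twist = 490/0.254 = 1929.134 rev/s
RPM = spin*60 = 1929.134*60 ≈ 115748 RPM

115748 RPM


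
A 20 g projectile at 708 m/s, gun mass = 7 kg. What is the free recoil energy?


v_r = m_p*v_p/m_gun = 0.02*708/7 = 2.02286 m/s, E_r = 0.5*m_gun*v_r^2 = 0.5*7*2.02286^2 = 14.32 J

14.32 J


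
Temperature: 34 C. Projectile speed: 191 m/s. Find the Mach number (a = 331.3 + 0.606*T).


a = 331.3 + 0.606*(34) = 351.904 m/s
M = v/a = 191/351.904 = 0.5428

0.5428


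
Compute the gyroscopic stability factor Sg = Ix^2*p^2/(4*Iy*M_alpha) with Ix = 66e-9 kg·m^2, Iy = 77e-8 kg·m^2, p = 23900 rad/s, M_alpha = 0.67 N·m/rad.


Sg = Ix^2 * p^2 / (4 * Iy * M_alpha) = (66e-9)^2 * 23900^2 / (4 * 77e-8 * 0.67) = 1.206

1.206


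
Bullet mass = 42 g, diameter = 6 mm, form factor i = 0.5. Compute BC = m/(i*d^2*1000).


BC = m/(i*d^2*1000) = 42/(0.5 * 6^2 * 1000) = 0.002333

0.002333
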